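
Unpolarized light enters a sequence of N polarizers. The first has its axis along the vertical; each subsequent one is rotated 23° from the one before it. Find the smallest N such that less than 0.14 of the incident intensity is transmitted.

First polarizer halves the unpolarized light: factor 1/2.
Each further stage multiplies by cos²(23°) = 0.8473.
After N polarizers: T = 0.5·0.8473^(N−1). Require T < 0.14 ⇒ N−1 > ln(0.14/0.5)/ln(0.8473) = 7.68, so N−1 ≥ 8 and N = 9.
Check: N=9 gives T = 0.1329 < 0.14; N=8 gives T = 0.1568.

N = 9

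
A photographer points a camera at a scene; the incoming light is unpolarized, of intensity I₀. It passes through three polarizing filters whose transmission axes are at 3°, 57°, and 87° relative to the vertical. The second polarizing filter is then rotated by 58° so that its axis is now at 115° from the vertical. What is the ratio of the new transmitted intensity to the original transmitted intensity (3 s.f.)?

I_new/I_old ≈ 0.422

Before rotation:
Unpolarized light through the first polarizer → I₁ = ½ I₀, now polarized at 3°.
I₂ = I₁ cos²(57° − 3°) = 0.5 I₀ · cos²(54°) = 0.1727 I₀.
I₃ = I₂ cos²(87° − 57°) = 0.1727 I₀ · cos²(30°) = 0.1296 I₀.
After rotation:
Unpolarized light through the first polarizer → I₁ = ½ I₀, now polarized at 3°.
Angle between axes 1 and 2: 68°. I₂ = 0.5 I₀ · cos²(68°) = 0.07017 I₀.
I₃ = I₂ cos²(87° − 115°) = 0.07017 I₀ · cos²(28°) = 0.0547 I₀.
Ratio = 0.0547 / 0.1296 = 0.4222.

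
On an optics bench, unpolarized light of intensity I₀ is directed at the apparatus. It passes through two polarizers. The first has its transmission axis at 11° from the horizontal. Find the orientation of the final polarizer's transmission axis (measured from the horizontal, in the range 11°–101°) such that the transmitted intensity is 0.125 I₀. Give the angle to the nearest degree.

θ ≈ 71°

Unpolarized light through the first polarizer → I₁ = ½ I₀, now polarized at 11°.
Need I₂/I₀ = 0.125, so cos²(θ − 11°) = 0.125 / 0.5 = 0.25.
θ − 11° = arccos(√0.25) = 60.0°, giving θ ≈ 11 + 60.0 = 71.0°.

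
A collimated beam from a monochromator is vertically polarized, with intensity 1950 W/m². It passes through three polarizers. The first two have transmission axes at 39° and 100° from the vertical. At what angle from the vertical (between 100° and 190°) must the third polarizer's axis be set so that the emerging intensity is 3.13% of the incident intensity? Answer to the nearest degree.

θ ≈ 162°

By Malus's law, I₁ = I₀ cos²(39° − 0°) = I₀ cos²(39°) = 0.604 I₀.
I₂ = I₁ cos²(100° − 39°) = 0.604 I₀ · cos²(61°) = 0.142 I₀.
Need I₃/I₀ = 0.0313, so cos²(θ − 100°) = 0.0313 / 0.142 = 0.2205.
θ − 100° = arccos(√0.2205) = 62.0°, giving θ ≈ 100 + 62.0 = 162.0°.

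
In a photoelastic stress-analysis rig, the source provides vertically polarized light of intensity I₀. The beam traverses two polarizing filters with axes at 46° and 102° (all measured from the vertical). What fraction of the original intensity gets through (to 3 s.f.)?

I₁ = I₀ cos²(46° − 0°) = I₀ cos²(46°) = 0.4826 I₀.
I₂ = I₁ cos²(102° − 46°) = 0.4826 I₀ · cos²(56°) = 0.1509 I₀.
Transmitted fraction = 0.1509.

≈ 0.151 I₀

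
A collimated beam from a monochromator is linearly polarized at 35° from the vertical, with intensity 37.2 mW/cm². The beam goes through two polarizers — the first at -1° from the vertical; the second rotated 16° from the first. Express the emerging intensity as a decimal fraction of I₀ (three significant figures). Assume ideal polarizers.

By Malus's law, I₁ = 37.2 mW/cm² · cos²(36°) = 24.35 mW/cm².
I₂ = I₁ · cos²(16°) = 24.35 · 0.924 = 22.5 mW/cm².
Transmitted fraction = 0.6048.

I/I₀ ≈ 0.605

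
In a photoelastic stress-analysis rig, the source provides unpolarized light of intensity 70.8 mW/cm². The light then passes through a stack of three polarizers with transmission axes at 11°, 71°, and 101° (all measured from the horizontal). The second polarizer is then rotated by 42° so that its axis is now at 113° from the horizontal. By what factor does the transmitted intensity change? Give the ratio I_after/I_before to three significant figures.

I_new/I_old ≈ 0.221

Before rotation:
Unpolarized light through the first polarizer → I₁ = ½ I₀, now polarized at 11°.
I₂ = I₁ cos²(71° − 11°) = 0.5 I₀ · cos²(60°) = 0.125 I₀.
I₃ = I₂ cos²(101° − 71°) = 0.125 I₀ · cos²(30°) = 0.09375 I₀.
After rotation:
Unpolarized light through the first polarizer → I₁ = ½ I₀, now polarized at 11°.
Angle between axes 1 and 2: 78°. I₂ = 0.5 I₀ · cos²(78°) = 0.02161 I₀.
I₃ = I₂ cos²(101° − 113°) = 0.02161 I₀ · cos²(12°) = 0.02068 I₀.
Ratio = 0.02068 / 0.09375 = 0.2206.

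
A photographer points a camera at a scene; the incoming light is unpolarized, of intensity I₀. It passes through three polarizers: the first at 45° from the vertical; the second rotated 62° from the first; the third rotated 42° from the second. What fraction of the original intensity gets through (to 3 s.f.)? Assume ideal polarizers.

≈ 0.0609 I₀

Unpolarized light through the first polarizer → I₁ = ½ I₀, now polarized at 45°.
I₂ = I₁ cos²(62°) = 0.5 · 0.2204 I₀ = 0.1102 I₀.
I₃ = I₂ cos²(42°) = 0.1102 · 0.5523 I₀ = 0.06086 I₀.
Transmitted fraction = 0.06086.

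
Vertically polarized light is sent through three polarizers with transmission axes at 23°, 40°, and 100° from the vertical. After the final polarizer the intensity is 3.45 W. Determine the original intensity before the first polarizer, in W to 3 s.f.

By Malus's law, I₁ = I₀ cos²(23° − 0°) = I₀ cos²(23°) = 0.8473 I₀.
I₂ = I₁ cos²(40° − 23°) = 0.8473 I₀ · cos²(17°) = 0.7749 I₀.
I₃ = I₂ cos²(100° − 40°) = 0.7749 I₀ · cos²(60°) = 0.1937 I₀.
So 3.45 W = 0.1937 I₀, giving I₀ = 3.45/0.1937 = 17.81 W.

I₀ ≈ 17.8 W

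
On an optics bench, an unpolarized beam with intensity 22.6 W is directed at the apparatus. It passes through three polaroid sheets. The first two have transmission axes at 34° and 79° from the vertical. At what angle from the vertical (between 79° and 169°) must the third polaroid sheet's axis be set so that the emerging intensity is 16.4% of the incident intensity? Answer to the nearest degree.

θ ≈ 115°

Unpolarized light through the first polarizer → I₁ = ½ I₀, now polarized at 34°.
I₂ = I₁ cos²(79° − 34°) = 0.5 I₀ · cos²(45°) = 0.25 I₀.
Need I₃/I₀ = 0.164, so cos²(θ − 79°) = 0.164 / 0.25 = 0.656.
θ − 79° = arccos(√0.656) = 35.9°, giving θ ≈ 79 + 35.9 = 114.9°.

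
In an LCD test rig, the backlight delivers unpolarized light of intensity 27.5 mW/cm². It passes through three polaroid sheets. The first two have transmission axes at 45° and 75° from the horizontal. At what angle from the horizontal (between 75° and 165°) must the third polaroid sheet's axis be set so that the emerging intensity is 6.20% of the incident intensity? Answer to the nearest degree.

Unpolarized light through the first polarizer → I₁ = ½ I₀, now polarized at 45°.
I₂ = I₁ cos²(75° − 45°) = 0.5 I₀ · cos²(30°) = 0.375 I₀.
Need I₃/I₀ = 0.062, so cos²(θ − 75°) = 0.062 / 0.375 = 0.1653.
θ − 75° = arccos(√0.1653) = 66.0°, giving θ ≈ 75 + 66.0 = 141.0°.

θ ≈ 141°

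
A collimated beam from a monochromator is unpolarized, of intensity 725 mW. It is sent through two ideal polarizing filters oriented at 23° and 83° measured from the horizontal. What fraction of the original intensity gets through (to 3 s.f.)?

I/I₀ ≈ 0.125

Unpolarized light through the first polarizer → I₁ = 725 mW/2 = 362.5 mW, polarized at 23°.
I₂ = I₁ · cos²(60°) = 362.5 · 0.25 = 90.63 mW.
Transmitted fraction = 0.125.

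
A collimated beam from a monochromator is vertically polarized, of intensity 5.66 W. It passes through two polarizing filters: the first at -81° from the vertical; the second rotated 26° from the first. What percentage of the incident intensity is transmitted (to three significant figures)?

≈ 1.98%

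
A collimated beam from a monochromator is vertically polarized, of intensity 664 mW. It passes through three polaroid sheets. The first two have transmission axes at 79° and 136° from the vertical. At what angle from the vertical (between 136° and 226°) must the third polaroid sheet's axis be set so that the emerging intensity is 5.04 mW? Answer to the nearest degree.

θ ≈ 169°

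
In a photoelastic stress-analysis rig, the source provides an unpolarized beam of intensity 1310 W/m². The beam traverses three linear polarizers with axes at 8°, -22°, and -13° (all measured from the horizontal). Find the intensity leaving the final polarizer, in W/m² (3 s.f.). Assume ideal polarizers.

I ≈ 479 W/m²

Unpolarized light through the first polarizer → I₁ = 1310 W/m²/2 = 655 W/m², polarized at 8°.
I₂ = I₁ · cos²(30°) = 655 · 0.75 = 491.3 W/m².
I₃ = I₂ · cos²(9°) = 491.3 · 0.9755 = 479.2 W/m².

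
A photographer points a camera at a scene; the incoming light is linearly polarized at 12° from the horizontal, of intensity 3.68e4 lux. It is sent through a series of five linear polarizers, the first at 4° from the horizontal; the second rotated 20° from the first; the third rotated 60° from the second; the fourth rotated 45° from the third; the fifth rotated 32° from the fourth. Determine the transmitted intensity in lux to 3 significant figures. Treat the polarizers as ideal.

I₁ = 3.68e4 lux · cos²(8°) = 3.609e+04 lux.
I₂ = I₁ · cos²(20°) = 3.609e+04 · 0.883 = 3.187e+04 lux.
I₃ = I₂ · cos²(60°) = 3.187e+04 · 0.25 = 7966 lux.
I₄ = I₃ · cos²(45°) = 7966 · 0.5 = 3983 lux.
I₅ = I₄ · cos²(32°) = 3983 · 0.7192 = 2865 lux.

I ≈ 2860 lux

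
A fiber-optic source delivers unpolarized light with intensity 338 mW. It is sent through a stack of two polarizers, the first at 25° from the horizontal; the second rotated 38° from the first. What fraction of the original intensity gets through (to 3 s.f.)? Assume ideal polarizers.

Unpolarized light through the first polarizer → I₁ = 338 mW/2 = 169 mW, polarized at 25°.
I₂ = I₁ · cos²(38°) = 169 · 0.621 = 104.9 mW.
Transmitted fraction = 0.3105.

I/I₀ ≈ 0.310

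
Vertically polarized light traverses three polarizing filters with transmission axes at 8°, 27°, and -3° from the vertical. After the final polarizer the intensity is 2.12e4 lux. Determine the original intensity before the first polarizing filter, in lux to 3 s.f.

I₁ = I₀ cos²(8° − 0°) = I₀ cos²(8°) = 0.9806 I₀.
I₂ = I₁ cos²(27° − 8°) = 0.9806 I₀ · cos²(19°) = 0.8767 I₀.
I₃ = I₂ cos²(-3° − 27°) = 0.8767 I₀ · cos²(30°) = 0.6575 I₀.
So 2.12e4 lux = 0.6575 I₀, giving I₀ = 2.12e4/0.6575 = 3.224e+04 lux.

I₀ ≈ 3.22e4 lux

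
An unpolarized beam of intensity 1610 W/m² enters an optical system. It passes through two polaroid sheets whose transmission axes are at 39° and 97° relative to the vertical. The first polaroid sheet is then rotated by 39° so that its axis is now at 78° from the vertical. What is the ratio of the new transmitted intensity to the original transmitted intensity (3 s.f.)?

Before rotation:
Unpolarized light through the first polarizer → I₁ = ½ I₀, now polarized at 39°.
I₂ = I₁ cos²(97° − 39°) = 0.5 I₀ · cos²(58°) = 0.1404 I₀.
After rotation:
Unpolarized light through the first polarizer → I₁ = ½ I₀, now polarized at 78°.
I₂ = I₁ cos²(97° − 78°) = 0.5 I₀ · cos²(19°) = 0.447 I₀.
Ratio = 0.447 / 0.1404 = 3.184.

I_new/I_old ≈ 3.18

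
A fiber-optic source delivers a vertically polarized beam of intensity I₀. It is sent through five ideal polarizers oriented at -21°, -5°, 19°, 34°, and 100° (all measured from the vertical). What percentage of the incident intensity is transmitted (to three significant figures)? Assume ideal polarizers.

≈ 10.4%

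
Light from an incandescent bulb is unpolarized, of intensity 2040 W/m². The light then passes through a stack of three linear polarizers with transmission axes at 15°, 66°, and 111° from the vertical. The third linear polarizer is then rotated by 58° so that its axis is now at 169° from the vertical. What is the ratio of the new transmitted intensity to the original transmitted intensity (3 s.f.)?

I_new/I_old ≈ 0.101

Before rotation:
Unpolarized light through the first polarizer → I₁ = ½ I₀, now polarized at 15°.
I₂ = I₁ cos²(66° − 15°) = 0.5 I₀ · cos²(51°) = 0.198 I₀.
I₃ = I₂ cos²(111° − 66°) = 0.198 I₀ · cos²(45°) = 0.09901 I₀.
After rotation:
Unpolarized light through the first polarizer → I₁ = ½ I₀, now polarized at 15°.
I₂ = I₁ cos²(66° − 15°) = 0.5 I₀ · cos²(51°) = 0.198 I₀.
Angle between axes 2 and 3: 77°. I₃ = 0.198 I₀ · cos²(77°) = 0.01002 I₀.
Ratio = 0.01002 / 0.09901 = 0.1012.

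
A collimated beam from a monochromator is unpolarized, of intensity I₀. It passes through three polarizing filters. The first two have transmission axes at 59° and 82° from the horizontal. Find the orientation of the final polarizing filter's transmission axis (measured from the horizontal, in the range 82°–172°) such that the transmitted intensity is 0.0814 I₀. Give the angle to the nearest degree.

Unpolarized light through the first polarizer → I₁ = ½ I₀, now polarized at 59°.
I₂ = I₁ cos²(82° − 59°) = 0.5 I₀ · cos²(23°) = 0.4237 I₀.
Need I₃/I₀ = 0.0814, so cos²(θ − 82°) = 0.0814 / 0.4237 = 0.1921.
θ − 82° = arccos(√0.1921) = 64.0°, giving θ ≈ 82 + 64.0 = 146.0°.

θ ≈ 146°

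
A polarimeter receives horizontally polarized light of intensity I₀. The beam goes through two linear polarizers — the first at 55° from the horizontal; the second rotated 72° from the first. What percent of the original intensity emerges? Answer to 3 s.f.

I₁ = I₀ cos²(55° − 0°) = I₀ cos²(55°) = 0.329 I₀.
I₂ = I₁ cos²(72°) = 0.329 · 0.09549 I₀ = 0.03142 I₀.
That is 3.142% of the incident intensity.

≈ 3.14%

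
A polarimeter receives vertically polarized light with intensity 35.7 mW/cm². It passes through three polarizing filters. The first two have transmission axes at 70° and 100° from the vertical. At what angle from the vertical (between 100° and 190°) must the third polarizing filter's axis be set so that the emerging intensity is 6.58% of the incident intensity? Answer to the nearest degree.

By Malus's law, I₁ = I₀ cos²(70° − 0°) = I₀ cos²(70°) = 0.117 I₀.
I₂ = I₁ cos²(100° − 70°) = 0.117 I₀ · cos²(30°) = 0.08773 I₀.
Need I₃/I₀ = 0.0658, so cos²(θ − 100°) = 0.0658 / 0.08773 = 0.75.
θ − 100° = arccos(√0.75) = 30.0°, giving θ ≈ 100 + 30.0 = 130.0°.

θ ≈ 130°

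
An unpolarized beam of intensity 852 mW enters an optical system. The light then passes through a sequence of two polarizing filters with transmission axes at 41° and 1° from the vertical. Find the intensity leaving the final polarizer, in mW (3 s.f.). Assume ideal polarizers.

Unpolarized light through the first polarizer → I₁ = 852 mW/2 = 426 mW, polarized at 41°.
I₂ = I₁ · cos²(40°) = 426 · 0.5868 = 250 mW.

I ≈ 250 mW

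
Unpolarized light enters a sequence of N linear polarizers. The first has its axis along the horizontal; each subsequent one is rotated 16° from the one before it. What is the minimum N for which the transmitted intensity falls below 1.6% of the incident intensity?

N = 45

First polarizer halves the unpolarized light: factor 1/2.
Each further stage multiplies by cos²(16°) = 0.924.
After N polarizers: T = 0.5·0.924^(N−1). Require T < 0.016 ⇒ N−1 > ln(0.016/0.5)/ln(0.924) = 43.56, so N−1 ≥ 44 and N = 45.
Check: N=45 gives T = 0.01545 < 0.016; N=44 gives T = 0.01672.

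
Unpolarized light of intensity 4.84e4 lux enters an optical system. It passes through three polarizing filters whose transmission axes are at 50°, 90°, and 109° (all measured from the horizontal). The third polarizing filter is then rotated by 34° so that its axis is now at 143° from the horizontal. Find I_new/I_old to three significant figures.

Before rotation:
Unpolarized light through the first polarizer → I₁ = ½ I₀, now polarized at 50°.
I₂ = I₁ cos²(90° − 50°) = 0.5 I₀ · cos²(40°) = 0.2934 I₀.
I₃ = I₂ cos²(109° − 90°) = 0.2934 I₀ · cos²(19°) = 0.2623 I₀.
After rotation:
Unpolarized light through the first polarizer → I₁ = ½ I₀, now polarized at 50°.
I₂ = I₁ cos²(90° − 50°) = 0.5 I₀ · cos²(40°) = 0.2934 I₀.
I₃ = I₂ cos²(143° − 90°) = 0.2934 I₀ · cos²(53°) = 0.1063 I₀.
Ratio = 0.1063 / 0.2623 = 0.4051.

I_new/I_old ≈ 0.405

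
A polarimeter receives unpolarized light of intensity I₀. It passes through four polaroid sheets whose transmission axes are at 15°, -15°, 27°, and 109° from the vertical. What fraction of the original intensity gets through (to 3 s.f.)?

≈ 0.00401 I₀

Unpolarized light through the first polarizer → I₁ = ½ I₀, now polarized at 15°.
I₂ = I₁ cos²(-15° − 15°) = 0.5 I₀ · cos²(30°) = 0.375 I₀.
I₃ = I₂ cos²(27° + 15°) = 0.375 I₀ · cos²(42°) = 0.2071 I₀.
I₄ = I₃ cos²(109° − 27°) = 0.2071 I₀ · cos²(82°) = 0.004011 I₀.
Transmitted fraction = 0.004011.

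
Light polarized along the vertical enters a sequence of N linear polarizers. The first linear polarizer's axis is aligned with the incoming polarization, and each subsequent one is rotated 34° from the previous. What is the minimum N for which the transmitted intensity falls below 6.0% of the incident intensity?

First polarizer is aligned with the polarization: full transmission.
Each further stage multiplies by cos²(34°) = 0.6873.
After N polarizers: T = 0.6873^(N−1). Require T < 0.060 ⇒ N−1 > ln(0.060)/ln(0.6873) = 7.50, so N−1 ≥ 8 and N = 9.
Check: N=9 gives T = 0.0498 < 0.060; N=8 gives T = 0.07245.

N = 9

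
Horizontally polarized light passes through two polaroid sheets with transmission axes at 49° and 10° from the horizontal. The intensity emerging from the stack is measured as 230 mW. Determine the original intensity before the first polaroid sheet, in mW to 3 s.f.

I₀ ≈ 885 mW

I₁ = I₀ cos²(49° − 0°) = I₀ cos²(49°) = 0.4304 I₀.
I₂ = I₁ cos²(10° − 49°) = 0.4304 I₀ · cos²(39°) = 0.26 I₀.
So 230 mW = 0.26 I₀, giving I₀ = 230/0.26 = 884.8 mW.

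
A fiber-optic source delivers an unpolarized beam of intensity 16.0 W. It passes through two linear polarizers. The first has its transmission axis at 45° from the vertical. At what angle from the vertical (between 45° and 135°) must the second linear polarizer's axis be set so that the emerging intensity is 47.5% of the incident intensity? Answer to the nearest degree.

Unpolarized light through the first polarizer → I₁ = ½ I₀, now polarized at 45°.
Need I₂/I₀ = 0.475, so cos²(θ − 45°) = 0.475 / 0.5 = 0.95.
θ − 45° = arccos(√0.95) = 12.9°, giving θ ≈ 45 + 12.9 = 57.9°.

θ ≈ 58°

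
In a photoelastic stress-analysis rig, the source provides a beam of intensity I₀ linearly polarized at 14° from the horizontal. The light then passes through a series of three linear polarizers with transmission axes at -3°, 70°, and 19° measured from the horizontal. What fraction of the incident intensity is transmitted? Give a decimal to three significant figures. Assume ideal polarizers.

By Malus's law, I₁ = I₀ cos²(-3° − 14°) = I₀ cos²(17°) = 0.9145 I₀.
I₂ = I₁ cos²(70° + 3°) = 0.9145 I₀ · cos²(73°) = 0.07817 I₀.
I₃ = I₂ cos²(19° − 70°) = 0.07817 I₀ · cos²(51°) = 0.03096 I₀.
Transmitted fraction = 0.03096.

≈ 0.0310 I₀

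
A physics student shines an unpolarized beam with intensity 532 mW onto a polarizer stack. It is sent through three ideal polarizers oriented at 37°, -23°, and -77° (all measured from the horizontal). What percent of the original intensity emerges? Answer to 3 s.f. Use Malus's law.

Unpolarized light through the first polarizer → I₁ = 532 mW/2 = 266 mW, polarized at 37°.
I₂ = I₁ · cos²(60°) = 266 · 0.25 = 66.5 mW.
I₃ = I₂ · cos²(54°) = 66.5 · 0.3455 = 22.98 mW.
That is 4.319% of the incident intensity.

≈ 4.32%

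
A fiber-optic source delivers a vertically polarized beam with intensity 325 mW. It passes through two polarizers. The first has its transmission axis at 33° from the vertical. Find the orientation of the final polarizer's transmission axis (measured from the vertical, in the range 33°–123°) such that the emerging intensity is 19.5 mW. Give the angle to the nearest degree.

I₁ = I₀ cos²(33° − 0°) = I₀ cos²(33°) = 0.7034 I₀.
Target fraction: 19.5 / 325 mW = 0.06 of I₀.
Need I₂/I₀ = 0.06, so cos²(θ − 33°) = 0.06 / 0.7034 = 0.0853.
θ − 33° = arccos(√0.0853) = 73.0°, giving θ ≈ 33 + 73.0 = 106.0°.

θ ≈ 106°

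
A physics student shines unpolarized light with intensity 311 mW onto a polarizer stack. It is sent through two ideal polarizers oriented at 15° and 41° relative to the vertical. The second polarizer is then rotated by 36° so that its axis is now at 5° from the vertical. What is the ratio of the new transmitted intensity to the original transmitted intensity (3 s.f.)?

Before rotation:
Unpolarized light through the first polarizer → I₁ = ½ I₀, now polarized at 15°.
I₂ = I₁ cos²(41° − 15°) = 0.5 I₀ · cos²(26°) = 0.4039 I₀.
After rotation:
Unpolarized light through the first polarizer → I₁ = ½ I₀, now polarized at 15°.
I₂ = I₁ cos²(5° − 15°) = 0.5 I₀ · cos²(10°) = 0.4849 I₀.
Ratio = 0.4849 / 0.4039 = 1.201.

I_new/I_old ≈ 1.20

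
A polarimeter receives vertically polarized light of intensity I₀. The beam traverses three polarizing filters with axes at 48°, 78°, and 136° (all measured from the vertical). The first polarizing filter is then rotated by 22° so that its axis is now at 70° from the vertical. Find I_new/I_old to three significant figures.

I_new/I_old ≈ 0.342

Before rotation:
I₁ = I₀ cos²(48° − 0°) = I₀ cos²(48°) = 0.4477 I₀.
I₂ = I₁ cos²(78° − 48°) = 0.4477 I₀ · cos²(30°) = 0.3358 I₀.
I₃ = I₂ cos²(136° − 78°) = 0.3358 I₀ · cos²(58°) = 0.0943 I₀.
After rotation:
I₁ = I₀ cos²(70° − 0°) = I₀ cos²(70°) = 0.117 I₀.
I₂ = I₁ cos²(78° − 70°) = 0.117 I₀ · cos²(8°) = 0.1147 I₀.
I₃ = I₂ cos²(136° − 78°) = 0.1147 I₀ · cos²(58°) = 0.03221 I₀.
Ratio = 0.03221 / 0.0943 = 0.3416.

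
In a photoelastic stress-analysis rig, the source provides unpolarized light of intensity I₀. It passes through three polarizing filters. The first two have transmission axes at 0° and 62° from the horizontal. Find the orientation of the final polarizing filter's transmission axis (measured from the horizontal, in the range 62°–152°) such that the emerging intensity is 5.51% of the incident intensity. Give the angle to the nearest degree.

Unpolarized light through the first polarizer → I₁ = ½ I₀, now polarized at 0°.
I₂ = I₁ cos²(62° − 0°) = 0.5 I₀ · cos²(62°) = 0.1102 I₀.
Need I₃/I₀ = 0.0551, so cos²(θ − 62°) = 0.0551 / 0.1102 = 0.5.
θ − 62° = arccos(√0.5) = 45.0°, giving θ ≈ 62 + 45.0 = 107.0°.

θ ≈ 107°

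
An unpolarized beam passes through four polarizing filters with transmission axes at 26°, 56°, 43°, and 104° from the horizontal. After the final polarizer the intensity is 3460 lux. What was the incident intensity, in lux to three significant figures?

Unpolarized light through the first polarizer → I₁ = ½ I₀, now polarized at 26°.
I₂ = I₁ cos²(56° − 26°) = 0.5 I₀ · cos²(30°) = 0.375 I₀.
I₃ = I₂ cos²(43° − 56°) = 0.375 I₀ · cos²(13°) = 0.356 I₀.
I₄ = I₃ cos²(104° − 43°) = 0.356 I₀ · cos²(61°) = 0.08368 I₀.
So 3460 lux = 0.08368 I₀, giving I₀ = 3460/0.08368 = 4.135e+04 lux.

I₀ ≈ 4.13e4 lux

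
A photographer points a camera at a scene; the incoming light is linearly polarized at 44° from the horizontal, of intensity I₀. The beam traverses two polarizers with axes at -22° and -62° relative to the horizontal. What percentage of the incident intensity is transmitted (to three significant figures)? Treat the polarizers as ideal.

≈ 9.71%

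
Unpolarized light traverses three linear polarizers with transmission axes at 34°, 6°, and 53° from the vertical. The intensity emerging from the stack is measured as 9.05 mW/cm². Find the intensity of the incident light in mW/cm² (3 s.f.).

Unpolarized light through the first polarizer → I₁ = ½ I₀, now polarized at 34°.
I₂ = I₁ cos²(6° − 34°) = 0.5 I₀ · cos²(28°) = 0.3898 I₀.
I₃ = I₂ cos²(53° − 6°) = 0.3898 I₀ · cos²(47°) = 0.1813 I₀.
So 9.05 mW/cm² = 0.1813 I₀, giving I₀ = 9.05/0.1813 = 49.92 mW/cm².

I₀ ≈ 49.9 mW/cm²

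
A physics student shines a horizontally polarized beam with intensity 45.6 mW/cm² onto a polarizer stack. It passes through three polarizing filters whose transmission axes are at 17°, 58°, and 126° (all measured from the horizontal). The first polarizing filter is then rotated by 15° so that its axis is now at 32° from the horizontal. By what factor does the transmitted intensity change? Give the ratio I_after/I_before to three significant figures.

Before rotation:
I₁ = I₀ cos²(17° − 0°) = I₀ cos²(17°) = 0.9145 I₀.
I₂ = I₁ cos²(58° − 17°) = 0.9145 I₀ · cos²(41°) = 0.5209 I₀.
I₃ = I₂ cos²(126° − 58°) = 0.5209 I₀ · cos²(68°) = 0.0731 I₀.
After rotation:
I₁ = I₀ cos²(32° − 0°) = I₀ cos²(32°) = 0.7192 I₀.
I₂ = I₁ cos²(58° − 32°) = 0.7192 I₀ · cos²(26°) = 0.581 I₀.
I₃ = I₂ cos²(126° − 58°) = 0.581 I₀ · cos²(68°) = 0.08153 I₀.
Ratio = 0.08153 / 0.0731 = 1.115.

I_new/I_old ≈ 1.12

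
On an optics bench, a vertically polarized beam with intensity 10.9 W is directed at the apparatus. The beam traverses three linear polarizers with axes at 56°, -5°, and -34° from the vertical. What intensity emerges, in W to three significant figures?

I₁ = 10.9 W · cos²(56°) = 3.408 W.
I₂ = I₁ · cos²(61°) = 3.408 · 0.235 = 0.8011 W.
I₃ = I₂ · cos²(29°) = 0.8011 · 0.765 = 0.6128 W.

I ≈ 0.613 W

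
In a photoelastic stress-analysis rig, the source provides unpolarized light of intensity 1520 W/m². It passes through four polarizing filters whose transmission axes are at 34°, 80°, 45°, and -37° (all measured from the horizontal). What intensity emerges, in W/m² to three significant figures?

I ≈ 4.77 W/m²

Unpolarized light through the first polarizer → I₁ = 1520 W/m²/2 = 760 W/m², polarized at 34°.
I₂ = I₁ · cos²(46°) = 760 · 0.4826 = 366.7 W/m².
I₃ = I₂ · cos²(35°) = 366.7 · 0.671 = 246.1 W/m².
I₄ = I₃ · cos²(82°) = 246.1 · 0.01937 = 4.766 W/m².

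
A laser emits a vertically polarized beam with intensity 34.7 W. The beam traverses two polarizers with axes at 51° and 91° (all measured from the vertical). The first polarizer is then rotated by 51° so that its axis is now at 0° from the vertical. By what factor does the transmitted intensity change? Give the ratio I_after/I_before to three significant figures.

Before rotation:
I₁ = I₀ cos²(51° − 0°) = I₀ cos²(51°) = 0.396 I₀.
I₂ = I₁ cos²(91° − 51°) = 0.396 I₀ · cos²(40°) = 0.2324 I₀.
After rotation:
I₁ = I₀ cos²(0° − 0°) = I₀ cos²(0°) = 1 I₀.
Angle between axes 1 and 2: 89°. I₂ = 1 I₀ · cos²(89°) = 0.0003046 I₀.
Ratio = 0.0003046 / 0.2324 = 0.001311.

I_new/I_old ≈ 0.00131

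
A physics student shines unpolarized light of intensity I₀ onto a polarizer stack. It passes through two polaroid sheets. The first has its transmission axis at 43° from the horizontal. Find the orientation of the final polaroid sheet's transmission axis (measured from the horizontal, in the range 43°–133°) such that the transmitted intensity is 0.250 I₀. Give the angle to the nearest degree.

θ ≈ 88°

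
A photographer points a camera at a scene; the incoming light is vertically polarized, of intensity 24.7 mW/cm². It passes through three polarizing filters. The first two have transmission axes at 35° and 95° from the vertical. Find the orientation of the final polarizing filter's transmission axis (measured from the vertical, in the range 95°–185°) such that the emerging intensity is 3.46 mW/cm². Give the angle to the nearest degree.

By Malus's law, I₁ = I₀ cos²(35° − 0°) = I₀ cos²(35°) = 0.671 I₀.
I₂ = I₁ cos²(95° − 35°) = 0.671 I₀ · cos²(60°) = 0.1678 I₀.
Target fraction: 3.46 / 24.7 mW/cm² = 0.1401 of I₀.
Need I₃/I₀ = 0.1401, so cos²(θ − 95°) = 0.1401 / 0.1678 = 0.835.
θ − 95° = arccos(√0.835) = 24.0°, giving θ ≈ 95 + 24.0 = 119.0°.

θ ≈ 119°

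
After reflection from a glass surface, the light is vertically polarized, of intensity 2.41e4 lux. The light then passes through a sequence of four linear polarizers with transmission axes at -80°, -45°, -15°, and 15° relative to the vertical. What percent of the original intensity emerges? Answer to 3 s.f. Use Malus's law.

≈ 1.14%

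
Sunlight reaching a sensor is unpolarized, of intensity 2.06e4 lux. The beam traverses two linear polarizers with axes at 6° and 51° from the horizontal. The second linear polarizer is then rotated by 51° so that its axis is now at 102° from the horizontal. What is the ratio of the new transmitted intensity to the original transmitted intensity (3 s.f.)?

Before rotation:
Unpolarized light through the first polarizer → I₁ = ½ I₀, now polarized at 6°.
I₂ = I₁ cos²(51° − 6°) = 0.5 I₀ · cos²(45°) = 0.25 I₀.
After rotation:
Unpolarized light through the first polarizer → I₁ = ½ I₀, now polarized at 6°.
Angle between axes 1 and 2: 84°. I₂ = 0.5 I₀ · cos²(84°) = 0.005463 I₀.
Ratio = 0.005463 / 0.25 = 0.02185.

I_new/I_old ≈ 0.0219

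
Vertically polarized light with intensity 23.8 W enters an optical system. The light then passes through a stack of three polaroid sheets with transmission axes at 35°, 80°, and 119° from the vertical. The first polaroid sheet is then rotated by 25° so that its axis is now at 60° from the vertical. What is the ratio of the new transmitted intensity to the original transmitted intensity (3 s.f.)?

I_new/I_old ≈ 0.658

Before rotation:
By Malus's law, I₁ = I₀ cos²(35° − 0°) = I₀ cos²(35°) = 0.671 I₀.
I₂ = I₁ cos²(80° − 35°) = 0.671 I₀ · cos²(45°) = 0.3355 I₀.
I₃ = I₂ cos²(119° − 80°) = 0.3355 I₀ · cos²(39°) = 0.2026 I₀.
After rotation:
I₁ = I₀ cos²(60° − 0°) = I₀ cos²(60°) = 0.25 I₀.
I₂ = I₁ cos²(80° − 60°) = 0.25 I₀ · cos²(20°) = 0.2208 I₀.
I₃ = I₂ cos²(119° − 80°) = 0.2208 I₀ · cos²(39°) = 0.1333 I₀.
Ratio = 0.1333 / 0.2026 = 0.658.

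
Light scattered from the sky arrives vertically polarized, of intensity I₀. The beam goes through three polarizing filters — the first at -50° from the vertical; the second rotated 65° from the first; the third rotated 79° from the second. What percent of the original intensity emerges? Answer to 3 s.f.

I₁ = I₀ cos²(-50° − 0°) = I₀ cos²(50°) = 0.4132 I₀.
I₂ = I₁ cos²(65°) = 0.4132 · 0.1786 I₀ = 0.0738 I₀.
I₃ = I₂ cos²(79°) = 0.0738 · 0.03641 I₀ = 0.002687 I₀.
That is 0.2687% of the incident intensity.

≈ 0.269%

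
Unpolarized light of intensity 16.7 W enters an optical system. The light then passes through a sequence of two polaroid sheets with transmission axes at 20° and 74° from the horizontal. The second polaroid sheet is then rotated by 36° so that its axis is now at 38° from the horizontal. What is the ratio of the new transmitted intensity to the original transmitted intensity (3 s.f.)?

I_new/I_old ≈ 2.62

Before rotation:
Unpolarized light through the first polarizer → I₁ = ½ I₀, now polarized at 20°.
I₂ = I₁ cos²(74° − 20°) = 0.5 I₀ · cos²(54°) = 0.1727 I₀.
After rotation:
Unpolarized light through the first polarizer → I₁ = ½ I₀, now polarized at 20°.
I₂ = I₁ cos²(38° − 20°) = 0.5 I₀ · cos²(18°) = 0.4523 I₀.
Ratio = 0.4523 / 0.1727 = 2.618.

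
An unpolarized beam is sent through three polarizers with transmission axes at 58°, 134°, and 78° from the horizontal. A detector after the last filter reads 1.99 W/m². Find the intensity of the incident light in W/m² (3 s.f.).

I₀ ≈ 217 W/m²

Unpolarized light through the first polarizer → I₁ = ½ I₀, now polarized at 58°.
I₂ = I₁ cos²(134° − 58°) = 0.5 I₀ · cos²(76°) = 0.02926 I₀.
I₃ = I₂ cos²(78° − 134°) = 0.02926 I₀ · cos²(56°) = 0.00915 I₀.
So 1.99 W/m² = 0.00915 I₀, giving I₀ = 1.99/0.00915 = 217.5 W/m².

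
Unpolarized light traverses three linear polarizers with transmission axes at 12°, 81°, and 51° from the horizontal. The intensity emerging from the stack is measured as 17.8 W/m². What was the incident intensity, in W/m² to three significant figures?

Unpolarized light through the first polarizer → I₁ = ½ I₀, now polarized at 12°.
I₂ = I₁ cos²(81° − 12°) = 0.5 I₀ · cos²(69°) = 0.06421 I₀.
I₃ = I₂ cos²(51° − 81°) = 0.06421 I₀ · cos²(30°) = 0.04816 I₀.
So 17.8 W/m² = 0.04816 I₀, giving I₀ = 17.8/0.04816 = 369.6 W/m².

I₀ ≈ 370 W/m²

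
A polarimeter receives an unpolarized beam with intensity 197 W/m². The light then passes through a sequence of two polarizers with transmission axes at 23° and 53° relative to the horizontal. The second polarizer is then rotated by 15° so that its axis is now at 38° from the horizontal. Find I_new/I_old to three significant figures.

I_new/I_old ≈ 1.24

Before rotation:
Unpolarized light through the first polarizer → I₁ = ½ I₀, now polarized at 23°.
I₂ = I₁ cos²(53° − 23°) = 0.5 I₀ · cos²(30°) = 0.375 I₀.
After rotation:
Unpolarized light through the first polarizer → I₁ = ½ I₀, now polarized at 23°.
I₂ = I₁ cos²(38° − 23°) = 0.5 I₀ · cos²(15°) = 0.4665 I₀.
Ratio = 0.4665 / 0.375 = 1.244.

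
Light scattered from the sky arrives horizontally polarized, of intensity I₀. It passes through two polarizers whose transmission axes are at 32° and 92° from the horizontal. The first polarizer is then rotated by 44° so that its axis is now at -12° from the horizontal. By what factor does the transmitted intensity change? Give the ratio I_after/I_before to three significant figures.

I_new/I_old ≈ 0.311

Before rotation:
I₁ = I₀ cos²(32° − 0°) = I₀ cos²(32°) = 0.7192 I₀.
I₂ = I₁ cos²(92° − 32°) = 0.7192 I₀ · cos²(60°) = 0.1798 I₀.
After rotation:
I₁ = I₀ cos²(-12° − 0°) = I₀ cos²(12°) = 0.9568 I₀.
Angle between axes 1 and 2: 76°. I₂ = 0.9568 I₀ · cos²(76°) = 0.056 I₀.
Ratio = 0.056 / 0.1798 = 0.3114.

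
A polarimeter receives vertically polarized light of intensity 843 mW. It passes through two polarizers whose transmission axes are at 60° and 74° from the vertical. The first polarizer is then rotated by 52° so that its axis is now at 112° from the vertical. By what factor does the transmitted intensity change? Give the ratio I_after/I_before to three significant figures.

Before rotation:
I₁ = I₀ cos²(60° − 0°) = I₀ cos²(60°) = 0.25 I₀.
I₂ = I₁ cos²(74° − 60°) = 0.25 I₀ · cos²(14°) = 0.2354 I₀.
After rotation:
I₁ = I₀ cos²(112° − 0°) = I₀ cos²(68°) = 0.1403 I₀.
I₂ = I₁ cos²(74° − 112°) = 0.1403 I₀ · cos²(38°) = 0.08714 I₀.
Ratio = 0.08714 / 0.2354 = 0.3702.

I_new/I_old ≈ 0.370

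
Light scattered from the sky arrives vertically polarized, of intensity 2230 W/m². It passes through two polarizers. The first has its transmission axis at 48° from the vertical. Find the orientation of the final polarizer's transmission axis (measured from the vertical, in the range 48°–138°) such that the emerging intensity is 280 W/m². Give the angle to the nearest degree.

θ ≈ 106°

By Malus's law, I₁ = I₀ cos²(48° − 0°) = I₀ cos²(48°) = 0.4477 I₀.
Target fraction: 280 / 2230 W/m² = 0.1256 of I₀.
Need I₂/I₀ = 0.1256, so cos²(θ − 48°) = 0.1256 / 0.4477 = 0.2804.
θ − 48° = arccos(√0.2804) = 58.0°, giving θ ≈ 48 + 58.0 = 106.0°.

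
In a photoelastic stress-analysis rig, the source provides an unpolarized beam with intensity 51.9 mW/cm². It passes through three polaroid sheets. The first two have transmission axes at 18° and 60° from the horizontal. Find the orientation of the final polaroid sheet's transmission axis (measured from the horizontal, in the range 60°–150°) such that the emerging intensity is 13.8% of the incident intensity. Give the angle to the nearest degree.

θ ≈ 105°

Unpolarized light through the first polarizer → I₁ = ½ I₀, now polarized at 18°.
I₂ = I₁ cos²(60° − 18°) = 0.5 I₀ · cos²(42°) = 0.2761 I₀.
Need I₃/I₀ = 0.138, so cos²(θ − 60°) = 0.138 / 0.2761 = 0.4998.
θ − 60° = arccos(√0.4998) = 45.0°, giving θ ≈ 60 + 45.0 = 105.0°.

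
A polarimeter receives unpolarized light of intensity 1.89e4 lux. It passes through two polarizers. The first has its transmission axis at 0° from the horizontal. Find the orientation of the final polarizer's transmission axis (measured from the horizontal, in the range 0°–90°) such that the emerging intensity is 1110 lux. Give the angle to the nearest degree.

θ ≈ 70°

Unpolarized light through the first polarizer → I₁ = ½ I₀, now polarized at 0°.
Target fraction: 1110 / 1.89e4 lux = 0.05873 of I₀.
Need I₂/I₀ = 0.05873, so cos²(θ − 0°) = 0.05873 / 0.5 = 0.1175.
θ − 0° = arccos(√0.1175) = 70.0°, giving θ ≈ 0 + 70.0 = 70.0°.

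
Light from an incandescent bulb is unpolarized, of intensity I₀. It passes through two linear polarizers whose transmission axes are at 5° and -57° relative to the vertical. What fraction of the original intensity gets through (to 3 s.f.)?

≈ 0.110 I₀

Unpolarized light through the first polarizer → I₁ = ½ I₀, now polarized at 5°.
I₂ = I₁ cos²(-57° − 5°) = 0.5 I₀ · cos²(62°) = 0.1102 I₀.
Transmitted fraction = 0.1102.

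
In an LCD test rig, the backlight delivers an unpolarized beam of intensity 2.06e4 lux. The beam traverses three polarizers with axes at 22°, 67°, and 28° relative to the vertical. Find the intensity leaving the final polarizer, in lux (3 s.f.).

Unpolarized light through the first polarizer → I₁ = 2.06e4 lux/2 = 1.03e+04 lux, polarized at 22°.
I₂ = I₁ · cos²(45°) = 1.03e+04 · 0.5 = 5150 lux.
I₃ = I₂ · cos²(39°) = 5150 · 0.604 = 3110 lux.

I ≈ 3110 lux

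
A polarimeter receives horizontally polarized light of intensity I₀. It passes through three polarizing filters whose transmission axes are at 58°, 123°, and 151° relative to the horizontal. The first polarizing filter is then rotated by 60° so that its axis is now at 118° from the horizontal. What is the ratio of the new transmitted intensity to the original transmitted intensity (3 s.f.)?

I_new/I_old ≈ 4.36

Before rotation:
By Malus's law, I₁ = I₀ cos²(58° − 0°) = I₀ cos²(58°) = 0.2808 I₀.
I₂ = I₁ cos²(123° − 58°) = 0.2808 I₀ · cos²(65°) = 0.05016 I₀.
I₃ = I₂ cos²(151° − 123°) = 0.05016 I₀ · cos²(28°) = 0.0391 I₀.
After rotation:
I₁ = I₀ cos²(118° − 0°) = I₀ cos²(62°) = 0.2204 I₀.
I₂ = I₁ cos²(123° − 118°) = 0.2204 I₀ · cos²(5°) = 0.2187 I₀.
I₃ = I₂ cos²(151° − 123°) = 0.2187 I₀ · cos²(28°) = 0.1705 I₀.
Ratio = 0.1705 / 0.0391 = 4.361.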